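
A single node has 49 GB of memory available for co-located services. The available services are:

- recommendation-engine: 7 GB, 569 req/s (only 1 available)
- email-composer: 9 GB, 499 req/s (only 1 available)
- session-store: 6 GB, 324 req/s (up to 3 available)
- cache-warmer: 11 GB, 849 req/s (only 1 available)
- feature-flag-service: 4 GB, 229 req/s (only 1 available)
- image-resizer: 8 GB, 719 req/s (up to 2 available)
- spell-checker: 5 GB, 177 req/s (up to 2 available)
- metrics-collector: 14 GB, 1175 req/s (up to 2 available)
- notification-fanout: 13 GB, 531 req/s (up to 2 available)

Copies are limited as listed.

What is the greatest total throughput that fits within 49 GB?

4031

The ratio heuristic lands on feature-flag-service + 2×image-resizer + 2×metrics-collector (4017) but leaves 1 GB idle.
Replace feature-flag-service and metrics-collector with recommendation-engine + cache-warmer: the trade gains 14 net, giving 4031 at 48 GB.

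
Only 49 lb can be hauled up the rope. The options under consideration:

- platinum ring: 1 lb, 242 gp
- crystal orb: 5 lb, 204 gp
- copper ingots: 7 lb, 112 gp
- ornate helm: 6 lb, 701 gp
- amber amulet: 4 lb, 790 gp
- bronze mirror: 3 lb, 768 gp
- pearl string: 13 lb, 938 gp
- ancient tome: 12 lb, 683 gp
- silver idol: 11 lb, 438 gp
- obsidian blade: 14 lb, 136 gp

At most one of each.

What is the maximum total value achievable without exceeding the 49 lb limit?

4326

By value per lb: bronze mirror 256.00, platinum ring 242.00, amber amulet 197.50, ornate helm 116.83 lead.
Best packing: platinum ring + crystal orb + ornate helm + amber amulet + bronze mirror + pearl string + ancient tome — 44 lb, 4326 total.
The spare 5 lb is too small for any remaining item, and no exchange beats 4326.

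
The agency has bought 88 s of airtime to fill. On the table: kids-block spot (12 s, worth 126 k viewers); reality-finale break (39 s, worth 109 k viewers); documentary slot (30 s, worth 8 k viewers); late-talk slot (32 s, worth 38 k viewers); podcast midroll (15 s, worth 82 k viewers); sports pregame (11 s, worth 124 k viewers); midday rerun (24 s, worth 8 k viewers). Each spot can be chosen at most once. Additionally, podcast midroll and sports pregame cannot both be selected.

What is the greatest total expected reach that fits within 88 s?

367

Taking kids-block spot + reality-finale break + sports pregame + midday rerun: 86 s used, 367 in expected reach.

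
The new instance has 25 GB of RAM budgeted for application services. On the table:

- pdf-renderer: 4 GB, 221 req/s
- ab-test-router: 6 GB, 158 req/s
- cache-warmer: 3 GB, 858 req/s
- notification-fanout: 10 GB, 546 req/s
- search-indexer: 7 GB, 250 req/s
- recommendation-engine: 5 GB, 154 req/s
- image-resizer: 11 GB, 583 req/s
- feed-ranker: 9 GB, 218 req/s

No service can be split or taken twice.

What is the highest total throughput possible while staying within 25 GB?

1987

Ranking by ratio (throughput/GB): cache-warmer 286.00, pdf-renderer 55.25, notification-fanout 54.60, image-resizer 53.00.
The ratio heuristic lands on pdf-renderer + cache-warmer + notification-fanout + search-indexer (1875) but leaves 1 GB idle.
Replace pdf-renderer and search-indexer with image-resizer: the trade gains 112 net, giving 1987 at 24 GB.
Nothing else within 25 GB beats 1987.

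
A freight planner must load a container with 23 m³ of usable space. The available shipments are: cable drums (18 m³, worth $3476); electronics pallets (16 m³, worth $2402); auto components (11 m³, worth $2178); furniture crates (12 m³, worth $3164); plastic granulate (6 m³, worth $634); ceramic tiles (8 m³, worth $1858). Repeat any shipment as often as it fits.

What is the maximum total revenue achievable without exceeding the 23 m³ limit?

5342

By revenue per m³: furniture crates 263.67, ceramic tiles 232.25, auto components 198.00 lead.
Taking the top-ratio shipments first gives furniture crates + ceramic tiles for 5022 (20 m³).
The 8 m³ tied up in ceramic tiles is better spent on auto components — total rises to 5342 (23 m³).
Nothing else within 23 m³ beats 5342.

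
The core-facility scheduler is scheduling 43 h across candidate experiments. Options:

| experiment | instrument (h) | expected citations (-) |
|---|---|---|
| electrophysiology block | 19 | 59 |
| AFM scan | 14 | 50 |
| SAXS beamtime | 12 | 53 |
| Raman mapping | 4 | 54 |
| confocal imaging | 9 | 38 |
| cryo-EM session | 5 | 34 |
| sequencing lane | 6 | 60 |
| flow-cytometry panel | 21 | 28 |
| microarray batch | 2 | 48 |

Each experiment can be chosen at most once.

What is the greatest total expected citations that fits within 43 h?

299

Filling by ratio: SAXS beamtime + Raman mapping + confocal imaging + cryo-EM session + sequencing lane + microarray batch for 287, with 5 h left unused.
Replace confocal imaging with AFM scan: the trade gains 12 net, giving 299 at 43 h.
Runner-up SAXS beamtime + Raman mapping + confocal imaging + cryo-EM session + sequencing lane + microarray batch tops out at 287.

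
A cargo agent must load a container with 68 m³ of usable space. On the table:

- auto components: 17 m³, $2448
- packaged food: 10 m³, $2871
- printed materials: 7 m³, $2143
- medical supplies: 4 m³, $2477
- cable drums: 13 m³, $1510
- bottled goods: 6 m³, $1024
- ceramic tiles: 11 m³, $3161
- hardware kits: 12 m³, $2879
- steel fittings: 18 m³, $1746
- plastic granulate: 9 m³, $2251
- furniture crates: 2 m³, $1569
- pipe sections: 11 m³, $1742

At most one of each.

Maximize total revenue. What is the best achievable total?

Density check — furniture crates 784.50, medical supplies 619.25, printed materials 306.14 are the best per m³.
The ratio heuristic lands on packaged food + printed materials + medical supplies + bottled goods + ceramic tiles + hardware kits + plastic granulate + furniture crates (18375) but leaves 7 m³ idle.
Replace bottled goods with pipe sections: the trade gains 718 net, giving 19093 at 66 m³.

19093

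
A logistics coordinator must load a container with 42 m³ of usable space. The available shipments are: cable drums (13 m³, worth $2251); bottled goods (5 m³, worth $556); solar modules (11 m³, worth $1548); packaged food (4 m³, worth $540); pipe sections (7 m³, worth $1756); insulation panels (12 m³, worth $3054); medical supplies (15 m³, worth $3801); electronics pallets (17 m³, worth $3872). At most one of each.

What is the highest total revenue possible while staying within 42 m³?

9429

A density-first pass picks packaged food + pipe sections + insulation panels + medical supplies — 9151 at 38 m³.
The 16 m³ tied up in packaged food and insulation panels is better spent on electronics pallets — total rises to 9429 (39 m³).
Nothing else within 42 m³ beats 9429.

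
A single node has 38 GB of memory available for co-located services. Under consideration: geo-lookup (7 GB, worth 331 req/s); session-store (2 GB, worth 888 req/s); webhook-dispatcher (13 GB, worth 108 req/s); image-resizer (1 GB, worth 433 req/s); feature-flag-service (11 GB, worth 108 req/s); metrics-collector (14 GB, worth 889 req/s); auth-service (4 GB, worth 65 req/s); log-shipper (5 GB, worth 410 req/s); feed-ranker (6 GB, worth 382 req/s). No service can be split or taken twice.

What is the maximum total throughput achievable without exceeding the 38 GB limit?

3333

The ratio ordering already packs tightly: geo-lookup + session-store + image-resizer + metrics-collector + log-shipper + feed-ranker, 35 GB, 3333.
The spare 3 GB is too small for any remaining service, and no exchange beats 3333.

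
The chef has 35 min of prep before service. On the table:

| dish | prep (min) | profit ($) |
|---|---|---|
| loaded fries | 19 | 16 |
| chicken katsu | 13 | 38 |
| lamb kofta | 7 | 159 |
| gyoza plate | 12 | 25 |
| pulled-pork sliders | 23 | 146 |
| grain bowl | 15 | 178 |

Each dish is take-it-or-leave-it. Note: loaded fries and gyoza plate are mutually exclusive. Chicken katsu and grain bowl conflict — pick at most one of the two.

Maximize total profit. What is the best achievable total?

362

Best packing: lamb kofta + gyoza plate + grain bowl — 34 min, 362 total.
Every other selection either busts 35 min or breaks a pairing rule or fails to beat 362.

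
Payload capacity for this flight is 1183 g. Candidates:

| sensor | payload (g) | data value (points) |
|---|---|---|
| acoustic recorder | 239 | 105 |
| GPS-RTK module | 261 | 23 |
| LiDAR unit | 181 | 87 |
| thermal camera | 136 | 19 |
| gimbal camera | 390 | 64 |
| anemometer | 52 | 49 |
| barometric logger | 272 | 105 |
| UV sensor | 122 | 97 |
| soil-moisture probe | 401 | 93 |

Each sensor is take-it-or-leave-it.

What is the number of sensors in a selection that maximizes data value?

6

Best achievable data value is 466.
One optimal bundle: acoustic recorder + GPS-RTK module + LiDAR unit + anemometer + barometric logger + UV sensor (1127 g).
Every optimal selection uses 6 sensors.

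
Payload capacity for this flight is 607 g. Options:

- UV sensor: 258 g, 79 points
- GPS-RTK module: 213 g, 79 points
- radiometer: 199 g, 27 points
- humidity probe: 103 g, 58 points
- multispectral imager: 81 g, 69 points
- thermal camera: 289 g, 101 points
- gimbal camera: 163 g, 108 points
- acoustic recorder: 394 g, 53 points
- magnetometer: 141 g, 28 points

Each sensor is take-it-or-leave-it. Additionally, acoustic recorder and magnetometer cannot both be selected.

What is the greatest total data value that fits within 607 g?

Best packing: UV sensor + humidity probe + multispectral imager + gimbal camera — 605 g, 314 total.

314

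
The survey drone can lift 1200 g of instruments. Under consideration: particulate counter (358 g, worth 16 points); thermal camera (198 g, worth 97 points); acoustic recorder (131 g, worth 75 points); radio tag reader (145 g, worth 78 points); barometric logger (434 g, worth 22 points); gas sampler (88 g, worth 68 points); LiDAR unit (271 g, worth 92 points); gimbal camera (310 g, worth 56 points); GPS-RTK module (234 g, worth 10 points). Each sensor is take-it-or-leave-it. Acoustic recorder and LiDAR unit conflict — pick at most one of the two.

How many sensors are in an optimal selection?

5

Optimal total is 391.
thermal camera + radio tag reader + gas sampler + LiDAR unit + gimbal camera hits 391 at 1012 g.
All optima have 5 sensors.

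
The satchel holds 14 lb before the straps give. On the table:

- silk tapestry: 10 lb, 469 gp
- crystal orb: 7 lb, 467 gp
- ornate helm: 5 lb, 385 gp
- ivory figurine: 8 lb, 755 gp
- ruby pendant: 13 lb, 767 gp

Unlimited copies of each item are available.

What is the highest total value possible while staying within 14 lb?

1140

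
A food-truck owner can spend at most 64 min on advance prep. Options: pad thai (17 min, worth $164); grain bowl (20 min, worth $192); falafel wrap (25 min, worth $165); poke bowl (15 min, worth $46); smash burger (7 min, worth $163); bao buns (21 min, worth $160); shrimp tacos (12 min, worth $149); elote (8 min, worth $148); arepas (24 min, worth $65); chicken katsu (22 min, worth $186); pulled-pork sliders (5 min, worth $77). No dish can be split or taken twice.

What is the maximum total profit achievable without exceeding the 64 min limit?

816

Taking the top-ratio dishes first gives pad thai + poke bowl + smash burger + shrimp tacos + elote + pulled-pork sliders for 747 (64 min).
The 20 min tied up in poke bowl and pulled-pork sliders is better spent on grain bowl — total rises to 816 (64 min).
Every other selection either busts 64 min or fails to beat 816.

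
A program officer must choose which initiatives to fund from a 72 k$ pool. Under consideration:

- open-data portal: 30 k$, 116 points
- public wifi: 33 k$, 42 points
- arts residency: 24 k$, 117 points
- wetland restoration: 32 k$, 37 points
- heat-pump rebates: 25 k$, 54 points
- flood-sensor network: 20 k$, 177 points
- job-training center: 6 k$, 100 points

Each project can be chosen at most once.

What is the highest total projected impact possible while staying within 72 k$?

The ratio ordering already packs tightly: arts residency + flood-sensor network + job-training center, 50 k$, 394.

394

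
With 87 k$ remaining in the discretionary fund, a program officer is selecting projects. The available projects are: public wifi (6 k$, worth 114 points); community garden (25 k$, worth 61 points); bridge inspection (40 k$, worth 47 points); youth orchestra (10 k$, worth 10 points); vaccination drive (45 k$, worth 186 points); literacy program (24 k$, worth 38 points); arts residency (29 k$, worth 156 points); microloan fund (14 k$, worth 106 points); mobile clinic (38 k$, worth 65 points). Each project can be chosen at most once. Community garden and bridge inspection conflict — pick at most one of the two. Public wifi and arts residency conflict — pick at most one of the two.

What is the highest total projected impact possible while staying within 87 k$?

416

By projected impact per k$: public wifi 19.00, microloan fund 7.57, arts residency 5.38, vaccination drive 4.13 lead.
Taking public wifi + youth orchestra + vaccination drive + microloan fund: 75 k$ used, 416 in projected impact.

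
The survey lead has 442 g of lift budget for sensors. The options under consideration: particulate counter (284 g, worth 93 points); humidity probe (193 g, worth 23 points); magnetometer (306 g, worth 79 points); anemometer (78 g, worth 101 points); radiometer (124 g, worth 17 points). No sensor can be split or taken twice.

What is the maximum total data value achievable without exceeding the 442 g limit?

Best packing: particulate counter + anemometer — 362 g, 194 total.
No other feasible combination exceeds 194.

194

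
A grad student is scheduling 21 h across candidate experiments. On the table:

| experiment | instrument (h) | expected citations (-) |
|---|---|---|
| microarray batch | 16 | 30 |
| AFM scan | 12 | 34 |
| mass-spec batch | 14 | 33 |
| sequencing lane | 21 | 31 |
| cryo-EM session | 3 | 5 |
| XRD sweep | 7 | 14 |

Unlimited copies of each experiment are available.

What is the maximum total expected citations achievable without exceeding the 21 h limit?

Taking the top-ratio experiments first gives AFM scan + XRD sweep for 48 (19 h).
Replace XRD sweep with 3×cryo-EM session: the trade gains 1 net, giving 49 at 21 h.
That's the maximum — no swap from here does better than 49.

49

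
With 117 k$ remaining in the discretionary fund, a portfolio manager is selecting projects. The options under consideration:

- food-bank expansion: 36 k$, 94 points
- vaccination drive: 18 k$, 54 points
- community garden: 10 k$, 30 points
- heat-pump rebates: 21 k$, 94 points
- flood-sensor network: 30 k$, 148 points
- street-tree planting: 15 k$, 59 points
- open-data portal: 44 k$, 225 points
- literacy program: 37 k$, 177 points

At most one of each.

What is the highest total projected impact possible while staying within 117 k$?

Taking the top-ratio projects first gives flood-sensor network + open-data portal + literacy program for 550 (111 k$).
Dropping flood-sensor network frees 30 k$; slotting in heat-pump rebates + street-tree planting (36 k$) lifts the total to 555 at 117 k$.

555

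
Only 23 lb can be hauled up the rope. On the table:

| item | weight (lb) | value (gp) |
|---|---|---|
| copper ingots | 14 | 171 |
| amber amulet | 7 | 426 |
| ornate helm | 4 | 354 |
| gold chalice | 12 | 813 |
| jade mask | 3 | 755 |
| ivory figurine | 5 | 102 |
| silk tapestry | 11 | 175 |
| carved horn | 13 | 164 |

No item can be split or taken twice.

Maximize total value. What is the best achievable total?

1994

Ranking by ratio (value/lb): jade mask 251.67, ornate helm 88.50, gold chalice 67.75, amber amulet 60.86.
The ratio heuristic lands on ornate helm + gold chalice + jade mask (1922) but leaves 4 lb idle.
The 4 lb tied up in ornate helm is better spent on amber amulet — total rises to 1994 (22 lb).
That's the maximum — no swap from here does better than 1994.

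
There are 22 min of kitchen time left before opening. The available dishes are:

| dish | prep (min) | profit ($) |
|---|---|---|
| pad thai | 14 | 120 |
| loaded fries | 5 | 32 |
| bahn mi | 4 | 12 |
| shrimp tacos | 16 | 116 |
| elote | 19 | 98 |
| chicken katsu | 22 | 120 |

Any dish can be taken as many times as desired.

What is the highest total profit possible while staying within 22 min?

Taking pad thai + loaded fries: 19 min used, 152 in profit.
That's the maximum — no swap from here does better than 152.

152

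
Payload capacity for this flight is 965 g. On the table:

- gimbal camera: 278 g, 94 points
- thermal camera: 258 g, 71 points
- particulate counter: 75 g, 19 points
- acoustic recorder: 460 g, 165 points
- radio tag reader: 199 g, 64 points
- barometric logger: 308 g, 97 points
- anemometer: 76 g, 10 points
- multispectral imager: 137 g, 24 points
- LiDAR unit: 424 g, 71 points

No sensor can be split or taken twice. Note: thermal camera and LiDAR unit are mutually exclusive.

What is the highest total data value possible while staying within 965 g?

323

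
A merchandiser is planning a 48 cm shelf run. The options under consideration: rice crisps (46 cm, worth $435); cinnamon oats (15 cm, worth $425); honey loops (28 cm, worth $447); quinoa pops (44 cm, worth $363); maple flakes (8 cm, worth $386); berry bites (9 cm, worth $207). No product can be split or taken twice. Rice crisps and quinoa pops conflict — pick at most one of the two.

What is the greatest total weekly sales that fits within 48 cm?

Density check — maple flakes 48.25, cinnamon oats 28.33, berry bites 23.00 are the best per cm.
A density-first pass picks cinnamon oats + maple flakes + berry bites — 1018 at 32 cm.
The 15 cm tied up in cinnamon oats is better spent on honey loops — total rises to 1040 (45 cm).

1040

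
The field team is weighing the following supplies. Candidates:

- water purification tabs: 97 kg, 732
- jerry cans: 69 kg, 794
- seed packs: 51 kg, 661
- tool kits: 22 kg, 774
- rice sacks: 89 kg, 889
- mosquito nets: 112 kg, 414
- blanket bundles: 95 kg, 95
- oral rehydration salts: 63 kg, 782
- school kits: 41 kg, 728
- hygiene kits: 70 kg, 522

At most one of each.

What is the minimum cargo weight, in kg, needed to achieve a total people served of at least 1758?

114

Look for the lowest-cargo combination reaching 1758.
seed packs + tool kits + school kits reaches 2163 using 114 kg.
No combination under 114 kg hits 1758.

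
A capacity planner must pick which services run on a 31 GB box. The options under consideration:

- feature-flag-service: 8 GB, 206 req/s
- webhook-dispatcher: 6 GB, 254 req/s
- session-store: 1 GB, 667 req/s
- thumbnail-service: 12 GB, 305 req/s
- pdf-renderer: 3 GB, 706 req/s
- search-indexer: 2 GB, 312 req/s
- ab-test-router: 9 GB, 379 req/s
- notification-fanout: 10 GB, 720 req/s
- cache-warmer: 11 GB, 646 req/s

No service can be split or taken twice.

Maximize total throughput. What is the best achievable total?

3051

Taking session-store + pdf-renderer + search-indexer + notification-fanout + cache-warmer: 27 GB used, 3051 in throughput.
Nothing else within 31 GB beats 3051.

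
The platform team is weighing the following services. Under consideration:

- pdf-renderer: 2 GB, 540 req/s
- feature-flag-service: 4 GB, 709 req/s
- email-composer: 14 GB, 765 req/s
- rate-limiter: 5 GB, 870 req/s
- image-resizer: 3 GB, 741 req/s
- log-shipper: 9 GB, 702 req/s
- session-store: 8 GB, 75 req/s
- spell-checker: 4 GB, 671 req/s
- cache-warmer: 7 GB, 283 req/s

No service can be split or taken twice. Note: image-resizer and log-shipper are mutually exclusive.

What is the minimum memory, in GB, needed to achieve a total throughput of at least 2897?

16

Need the lightest bundle worth ≥ 2897.
feature-flag-service + rate-limiter + image-resizer + spell-checker: 2991 throughput at 16 GB.
Below 16 GB the best achievable stays under 2897.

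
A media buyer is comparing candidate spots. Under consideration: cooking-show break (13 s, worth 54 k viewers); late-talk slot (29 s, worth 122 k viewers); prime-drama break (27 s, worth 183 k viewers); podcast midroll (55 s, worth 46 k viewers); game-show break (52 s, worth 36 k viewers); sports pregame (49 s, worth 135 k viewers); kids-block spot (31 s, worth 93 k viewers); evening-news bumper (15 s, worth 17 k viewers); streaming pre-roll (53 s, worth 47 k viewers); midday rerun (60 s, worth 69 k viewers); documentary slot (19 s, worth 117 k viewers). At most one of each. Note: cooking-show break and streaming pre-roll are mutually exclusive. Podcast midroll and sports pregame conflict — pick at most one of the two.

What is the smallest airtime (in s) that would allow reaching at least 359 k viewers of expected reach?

69

Need the lightest bundle worth ≥ 359.
cooking-show break + late-talk slot + prime-drama break: 359 expected reach at 69 s.
Below 69 s the best achievable stays under 359.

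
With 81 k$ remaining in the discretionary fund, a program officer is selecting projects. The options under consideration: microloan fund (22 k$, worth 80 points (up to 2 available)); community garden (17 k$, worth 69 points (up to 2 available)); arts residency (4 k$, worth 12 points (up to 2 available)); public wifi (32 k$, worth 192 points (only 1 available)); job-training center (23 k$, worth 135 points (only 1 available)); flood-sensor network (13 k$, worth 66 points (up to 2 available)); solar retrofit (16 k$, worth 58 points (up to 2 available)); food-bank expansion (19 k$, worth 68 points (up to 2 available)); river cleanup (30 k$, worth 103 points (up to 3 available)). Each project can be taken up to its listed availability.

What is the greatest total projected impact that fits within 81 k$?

459

The ratio ordering already packs tightly: public wifi + job-training center + 2×flood-sensor network, 81 k$, 459.
That's the maximum — no swap from here does better than 459.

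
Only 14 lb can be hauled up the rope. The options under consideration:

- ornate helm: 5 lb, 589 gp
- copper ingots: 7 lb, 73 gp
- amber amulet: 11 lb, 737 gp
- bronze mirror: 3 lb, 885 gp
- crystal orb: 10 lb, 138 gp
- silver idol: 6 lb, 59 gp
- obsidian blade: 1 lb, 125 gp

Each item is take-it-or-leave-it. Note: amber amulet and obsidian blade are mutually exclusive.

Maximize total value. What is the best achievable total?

Taking the top-ratio items first gives ornate helm + bronze mirror + obsidian blade for 1599 (9 lb).
Replace ornate helm and obsidian blade with amber amulet: the trade gains 23 net, giving 1622 at 14 lb.
An exhaustive check of the 128 subsets confirms 1622.

1622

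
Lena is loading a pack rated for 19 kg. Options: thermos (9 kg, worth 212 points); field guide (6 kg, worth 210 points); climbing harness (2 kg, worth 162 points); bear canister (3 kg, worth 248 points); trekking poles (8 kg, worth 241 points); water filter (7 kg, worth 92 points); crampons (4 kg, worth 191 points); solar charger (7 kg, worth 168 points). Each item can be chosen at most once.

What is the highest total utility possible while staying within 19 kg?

By utility per kg: bear canister 82.67, climbing harness 81.00, crampons 47.75 lead.
The ratio heuristic lands on field guide + climbing harness + bear canister + crampons (811) but leaves 4 kg idle.
The 4 kg tied up in crampons is better spent on trekking poles — total rises to 861 (19 kg).

861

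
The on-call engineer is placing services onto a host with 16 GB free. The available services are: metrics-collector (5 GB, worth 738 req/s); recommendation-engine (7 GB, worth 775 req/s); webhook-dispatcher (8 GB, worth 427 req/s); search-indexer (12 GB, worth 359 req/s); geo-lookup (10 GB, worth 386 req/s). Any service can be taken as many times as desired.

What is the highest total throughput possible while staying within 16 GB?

By throughput per GB: metrics-collector 147.60, recommendation-engine 110.71, webhook-dispatcher 53.38 lead.
The ratio ordering already packs tightly: 3×metrics-collector, 15 GB, 2214.
Nothing else within 16 GB beats 2214.

2214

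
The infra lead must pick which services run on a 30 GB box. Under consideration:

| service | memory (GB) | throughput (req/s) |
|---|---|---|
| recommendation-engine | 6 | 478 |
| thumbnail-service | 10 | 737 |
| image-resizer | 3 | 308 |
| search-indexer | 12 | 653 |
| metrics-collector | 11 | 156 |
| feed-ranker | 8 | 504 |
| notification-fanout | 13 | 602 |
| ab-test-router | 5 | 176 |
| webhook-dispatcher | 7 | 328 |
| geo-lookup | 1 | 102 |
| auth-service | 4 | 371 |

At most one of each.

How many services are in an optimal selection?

Best achievable throughput is 2222.
One optimal bundle: recommendation-engine + thumbnail-service + image-resizer + webhook-dispatcher + auth-service (30 GB).
Every optimal selection uses 5 services.

5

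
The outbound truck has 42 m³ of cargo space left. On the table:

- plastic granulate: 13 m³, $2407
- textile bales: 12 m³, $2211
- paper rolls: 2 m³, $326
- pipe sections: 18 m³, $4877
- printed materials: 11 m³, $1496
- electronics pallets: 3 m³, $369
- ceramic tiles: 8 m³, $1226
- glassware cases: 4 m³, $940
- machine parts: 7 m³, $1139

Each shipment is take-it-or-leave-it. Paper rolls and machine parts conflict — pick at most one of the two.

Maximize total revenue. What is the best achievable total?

9363

Density check — pipe sections 270.94, glassware cases 235.00, plastic granulate 185.15, textile bales 184.25 are the best per m³.
Taking the top-ratio shipments first gives plastic granulate + paper rolls + pipe sections + electronics pallets + glassware cases for 8919 (40 m³).
Dropping paper rolls and electronics pallets frees 5 m³; slotting in machine parts (7 m³) lifts the total to 9363 at 42 m³.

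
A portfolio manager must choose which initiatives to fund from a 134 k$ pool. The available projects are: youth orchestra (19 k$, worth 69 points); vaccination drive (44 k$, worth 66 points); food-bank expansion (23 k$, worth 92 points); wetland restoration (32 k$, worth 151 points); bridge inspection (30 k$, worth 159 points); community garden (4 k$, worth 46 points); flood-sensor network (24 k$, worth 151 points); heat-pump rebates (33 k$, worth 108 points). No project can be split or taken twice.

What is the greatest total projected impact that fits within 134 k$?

668

Youth orchestra + food-bank expansion + wetland restoration + bridge inspection + community garden + flood-sensor network uses 132 of the 134 k$ and totals 668.
Runner-up youth orchestra + food-bank expansion + bridge inspection + community garden + flood-sensor network + heat-pump rebates tops out at 625.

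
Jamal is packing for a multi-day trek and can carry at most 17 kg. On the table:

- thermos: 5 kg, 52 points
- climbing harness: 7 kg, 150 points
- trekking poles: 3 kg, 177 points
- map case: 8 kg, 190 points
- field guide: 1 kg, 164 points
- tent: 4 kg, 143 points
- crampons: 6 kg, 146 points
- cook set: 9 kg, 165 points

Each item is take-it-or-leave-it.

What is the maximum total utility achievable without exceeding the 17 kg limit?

Density check — field guide 164.00, trekking poles 59.00, tent 35.75, crampons 24.33 are the best per kg.
A density-first pass picks trekking poles + field guide + tent + crampons — 630 at 14 kg.
Dropping crampons frees 6 kg; slotting in map case (8 kg) lifts the total to 674 at 16 kg.
Next best is trekking poles + field guide + tent + cook set at 649 (17 kg) — short by 25.

674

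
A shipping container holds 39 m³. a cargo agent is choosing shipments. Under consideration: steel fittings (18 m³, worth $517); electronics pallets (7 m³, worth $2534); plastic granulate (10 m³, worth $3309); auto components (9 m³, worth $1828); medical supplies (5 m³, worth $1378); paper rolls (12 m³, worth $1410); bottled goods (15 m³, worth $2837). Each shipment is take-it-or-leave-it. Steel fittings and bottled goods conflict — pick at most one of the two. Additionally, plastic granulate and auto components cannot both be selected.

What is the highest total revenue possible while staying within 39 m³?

By revenue per m³: electronics pallets 362.00, plastic granulate 330.90, medical supplies 275.60 lead.
Electronics pallets + plastic granulate + medical supplies + bottled goods uses 37 of the 39 m³ and totals 10058.
Nothing else feasible within 39 m³ beats 10058.

10058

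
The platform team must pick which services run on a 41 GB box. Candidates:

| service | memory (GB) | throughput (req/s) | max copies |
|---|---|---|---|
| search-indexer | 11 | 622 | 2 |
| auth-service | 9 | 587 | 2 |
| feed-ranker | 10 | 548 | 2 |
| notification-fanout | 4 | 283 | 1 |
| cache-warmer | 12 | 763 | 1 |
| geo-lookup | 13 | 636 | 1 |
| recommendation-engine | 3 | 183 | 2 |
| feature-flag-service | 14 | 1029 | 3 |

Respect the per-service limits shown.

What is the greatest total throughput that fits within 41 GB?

2928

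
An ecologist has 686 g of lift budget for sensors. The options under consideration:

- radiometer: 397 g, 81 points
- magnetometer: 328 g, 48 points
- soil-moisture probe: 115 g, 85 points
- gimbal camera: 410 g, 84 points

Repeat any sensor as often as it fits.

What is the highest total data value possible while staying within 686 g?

425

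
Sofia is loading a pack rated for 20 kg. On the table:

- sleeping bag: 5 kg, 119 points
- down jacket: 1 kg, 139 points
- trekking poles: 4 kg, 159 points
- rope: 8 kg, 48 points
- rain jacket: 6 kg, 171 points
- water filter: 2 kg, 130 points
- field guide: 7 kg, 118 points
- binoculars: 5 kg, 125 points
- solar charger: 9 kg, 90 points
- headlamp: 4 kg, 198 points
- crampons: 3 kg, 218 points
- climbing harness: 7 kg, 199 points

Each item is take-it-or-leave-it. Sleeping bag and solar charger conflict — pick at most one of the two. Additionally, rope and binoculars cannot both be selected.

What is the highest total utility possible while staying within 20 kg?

Down jacket + trekking poles + rain jacket + water filter + headlamp + crampons uses 20 of the 20 kg and totals 1015.
That's the maximum — no feasible swap from here does better than 1015.

1015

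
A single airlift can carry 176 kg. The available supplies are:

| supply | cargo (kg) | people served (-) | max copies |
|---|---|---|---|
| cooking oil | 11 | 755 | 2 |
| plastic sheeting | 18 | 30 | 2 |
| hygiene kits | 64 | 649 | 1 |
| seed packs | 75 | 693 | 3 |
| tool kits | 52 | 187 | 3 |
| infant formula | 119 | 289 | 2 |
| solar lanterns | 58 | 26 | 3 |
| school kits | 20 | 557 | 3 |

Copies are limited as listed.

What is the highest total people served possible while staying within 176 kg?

A density-first pass picks 2×cooking oil + plastic sheeting + hygiene kits + 3×school kits — 3860 at 164 kg.
Dropping hygiene kits frees 64 kg; slotting in seed packs (75 kg) lifts the total to 3904 at 175 kg.

3904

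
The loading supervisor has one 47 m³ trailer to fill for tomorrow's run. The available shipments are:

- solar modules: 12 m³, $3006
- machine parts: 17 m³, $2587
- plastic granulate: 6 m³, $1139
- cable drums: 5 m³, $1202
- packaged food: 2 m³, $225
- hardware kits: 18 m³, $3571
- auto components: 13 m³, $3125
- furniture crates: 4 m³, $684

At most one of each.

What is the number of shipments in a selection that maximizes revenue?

4

Optimal total is 10386.
solar modules + hardware kits + auto components + furniture crates hits 10386 at 47 m³.
Every optimal selection uses 4 shipments.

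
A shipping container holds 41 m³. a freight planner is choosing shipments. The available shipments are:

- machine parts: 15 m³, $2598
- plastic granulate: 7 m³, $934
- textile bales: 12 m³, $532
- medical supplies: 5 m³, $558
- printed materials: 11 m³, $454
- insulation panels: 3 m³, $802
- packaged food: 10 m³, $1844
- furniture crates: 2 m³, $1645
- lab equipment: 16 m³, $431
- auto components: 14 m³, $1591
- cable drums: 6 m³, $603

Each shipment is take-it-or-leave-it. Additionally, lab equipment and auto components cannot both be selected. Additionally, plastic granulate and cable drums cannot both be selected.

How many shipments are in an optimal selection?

6

Best achievable revenue is 8050.
For example machine parts + medical supplies + insulation panels + packaged food + furniture crates + cable drums achieves it, using 41 m³.
All optima have 6 shipments.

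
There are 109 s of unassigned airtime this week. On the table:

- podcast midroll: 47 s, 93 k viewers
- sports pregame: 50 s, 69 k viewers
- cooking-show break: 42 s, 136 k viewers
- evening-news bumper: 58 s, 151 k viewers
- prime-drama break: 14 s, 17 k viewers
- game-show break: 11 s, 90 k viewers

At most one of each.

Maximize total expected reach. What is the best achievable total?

319

By expected reach per s: game-show break 8.18, cooking-show break 3.24, evening-news bumper 2.60, podcast midroll 1.98 lead.
Podcast midroll + cooking-show break + game-show break uses 100 of the 109 s and totals 319.
Runner-up sports pregame + cooking-show break + game-show break tops out at 295.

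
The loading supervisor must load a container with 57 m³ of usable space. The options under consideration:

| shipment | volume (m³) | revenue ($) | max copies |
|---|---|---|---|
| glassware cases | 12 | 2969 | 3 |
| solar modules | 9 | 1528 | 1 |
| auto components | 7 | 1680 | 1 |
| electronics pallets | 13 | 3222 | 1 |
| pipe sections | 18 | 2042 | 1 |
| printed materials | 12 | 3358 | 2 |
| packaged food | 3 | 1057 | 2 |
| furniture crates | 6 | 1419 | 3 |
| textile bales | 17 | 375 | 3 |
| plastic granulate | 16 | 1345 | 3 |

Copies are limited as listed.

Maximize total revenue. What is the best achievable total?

Filling by ratio: glassware cases + electronics pallets + 2×printed materials + 2×packaged food for 15021, with 2 m³ left unused.
The 12 m³ tied up in glassware cases is better spent on auto components + furniture crates — total rises to 15151 (56 m³).
No other feasible combination exceeds 15151.

15151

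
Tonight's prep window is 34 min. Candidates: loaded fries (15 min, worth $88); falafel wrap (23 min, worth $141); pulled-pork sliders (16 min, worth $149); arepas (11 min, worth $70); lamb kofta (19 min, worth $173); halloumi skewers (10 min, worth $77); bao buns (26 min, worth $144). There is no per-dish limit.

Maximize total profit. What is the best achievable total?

Best packing: 2×pulled-pork sliders — 32 min, 298 total.
Nothing else within 34 min beats 298.

298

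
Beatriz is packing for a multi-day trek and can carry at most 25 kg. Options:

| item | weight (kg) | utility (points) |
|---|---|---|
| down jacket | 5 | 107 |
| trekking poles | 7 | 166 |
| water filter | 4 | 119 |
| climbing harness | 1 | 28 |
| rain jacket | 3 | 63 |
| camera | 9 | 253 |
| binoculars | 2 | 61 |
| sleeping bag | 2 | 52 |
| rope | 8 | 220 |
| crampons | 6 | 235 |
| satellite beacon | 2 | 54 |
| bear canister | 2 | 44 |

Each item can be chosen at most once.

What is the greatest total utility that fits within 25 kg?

774

A density-first pass picks water filter + climbing harness + camera + binoculars + crampons + satellite beacon — 750 at 24 kg.
Dropping climbing harness frees 1 kg; slotting in sleeping bag (2 kg) lifts the total to 774 at 25 kg.
That's the maximum — no swap from here does better than 774.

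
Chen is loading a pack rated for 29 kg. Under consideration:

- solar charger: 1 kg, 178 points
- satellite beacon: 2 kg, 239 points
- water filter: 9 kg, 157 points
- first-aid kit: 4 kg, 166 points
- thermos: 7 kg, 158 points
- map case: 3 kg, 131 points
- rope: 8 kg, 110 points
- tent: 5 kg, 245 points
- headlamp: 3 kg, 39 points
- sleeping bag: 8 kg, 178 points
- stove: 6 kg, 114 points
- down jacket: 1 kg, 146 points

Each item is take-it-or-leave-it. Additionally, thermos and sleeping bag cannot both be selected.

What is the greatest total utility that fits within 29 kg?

Density check — solar charger 178.00, down jacket 146.00, satellite beacon 119.50, tent 49.00 are the best per kg.
Best packing: solar charger + satellite beacon + first-aid kit + thermos + map case + tent + stove + down jacket — 29 kg, 1377 total.

1377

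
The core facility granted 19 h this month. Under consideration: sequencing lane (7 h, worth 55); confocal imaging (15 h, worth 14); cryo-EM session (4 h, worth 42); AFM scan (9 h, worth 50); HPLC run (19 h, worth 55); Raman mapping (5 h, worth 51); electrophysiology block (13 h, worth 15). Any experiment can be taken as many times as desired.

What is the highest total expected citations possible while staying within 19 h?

195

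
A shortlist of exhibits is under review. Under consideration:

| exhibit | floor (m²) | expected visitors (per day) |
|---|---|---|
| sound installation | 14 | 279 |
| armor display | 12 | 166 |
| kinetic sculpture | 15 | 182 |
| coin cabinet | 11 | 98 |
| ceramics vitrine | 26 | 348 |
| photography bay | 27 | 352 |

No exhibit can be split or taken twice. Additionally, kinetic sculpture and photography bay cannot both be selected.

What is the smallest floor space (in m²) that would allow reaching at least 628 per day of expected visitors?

41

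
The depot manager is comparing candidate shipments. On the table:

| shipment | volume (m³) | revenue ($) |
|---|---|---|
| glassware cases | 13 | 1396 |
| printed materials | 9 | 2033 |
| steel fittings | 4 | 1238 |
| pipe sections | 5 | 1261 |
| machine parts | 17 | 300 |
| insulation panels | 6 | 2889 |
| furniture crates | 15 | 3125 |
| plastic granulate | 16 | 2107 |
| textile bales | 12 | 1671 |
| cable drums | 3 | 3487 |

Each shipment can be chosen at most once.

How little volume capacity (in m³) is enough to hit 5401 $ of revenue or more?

9

Minimise m³ subject to total revenue ≥ 5401.
insulation panels + cable drums reaches 6376 using 9 m³.
Any bundle with less than 9 m³ falls short of 5401.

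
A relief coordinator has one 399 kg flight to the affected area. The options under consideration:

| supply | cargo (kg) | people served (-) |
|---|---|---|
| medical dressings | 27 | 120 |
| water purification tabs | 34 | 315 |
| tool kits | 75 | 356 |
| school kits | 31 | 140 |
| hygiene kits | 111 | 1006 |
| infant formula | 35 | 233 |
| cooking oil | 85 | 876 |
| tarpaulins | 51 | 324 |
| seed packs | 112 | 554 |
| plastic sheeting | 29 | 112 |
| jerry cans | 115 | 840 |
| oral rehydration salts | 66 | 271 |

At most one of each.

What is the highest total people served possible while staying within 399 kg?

3361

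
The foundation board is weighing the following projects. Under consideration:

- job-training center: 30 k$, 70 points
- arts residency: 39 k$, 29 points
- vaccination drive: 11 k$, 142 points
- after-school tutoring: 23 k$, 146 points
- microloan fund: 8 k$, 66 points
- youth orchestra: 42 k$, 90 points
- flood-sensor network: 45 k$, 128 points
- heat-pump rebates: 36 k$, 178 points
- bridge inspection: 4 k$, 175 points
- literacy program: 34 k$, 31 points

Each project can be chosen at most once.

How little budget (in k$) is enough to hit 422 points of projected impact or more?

38

Need the lightest bundle worth ≥ 422.
vaccination drive + after-school tutoring + bridge inspection: 463 projected impact at 38 k$.
Below 38 k$ the best achievable stays under 422.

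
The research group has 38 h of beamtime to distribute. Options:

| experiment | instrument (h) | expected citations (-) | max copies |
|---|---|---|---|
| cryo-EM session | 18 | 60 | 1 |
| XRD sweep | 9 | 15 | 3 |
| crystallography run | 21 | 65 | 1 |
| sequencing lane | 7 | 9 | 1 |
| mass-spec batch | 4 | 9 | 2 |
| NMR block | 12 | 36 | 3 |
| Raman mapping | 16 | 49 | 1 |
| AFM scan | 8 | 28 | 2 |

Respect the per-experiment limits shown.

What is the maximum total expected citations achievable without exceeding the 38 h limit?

125

The ratio ordering already packs tightly: cryo-EM session + mass-spec batch + 2×AFM scan, 38 h, 125.
Nothing else within 38 h beats 125.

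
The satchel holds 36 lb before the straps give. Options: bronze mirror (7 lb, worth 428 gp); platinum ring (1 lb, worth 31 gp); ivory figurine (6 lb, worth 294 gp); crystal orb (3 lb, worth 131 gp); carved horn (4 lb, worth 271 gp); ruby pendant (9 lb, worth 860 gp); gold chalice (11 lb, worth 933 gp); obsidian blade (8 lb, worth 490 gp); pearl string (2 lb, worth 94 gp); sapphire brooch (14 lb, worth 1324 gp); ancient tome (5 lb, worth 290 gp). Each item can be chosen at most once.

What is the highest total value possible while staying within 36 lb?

3211

Ruby pendant + gold chalice + pearl string + sapphire brooch uses 36 of the 36 lb and totals 3211.
No other feasible combination exceeds 3211.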